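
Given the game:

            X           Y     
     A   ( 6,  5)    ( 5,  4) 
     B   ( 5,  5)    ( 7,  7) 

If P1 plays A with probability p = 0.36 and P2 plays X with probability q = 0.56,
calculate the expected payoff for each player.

E[P1] = 5.7648, E[P2] = 5.4048

Work:
E[P1] = p·q·π₁(A,X) + p·(1-q)·π₁(A,Y) + (1-p)·q·π₁(B,X) + (1-p)·(1-q)·π₁(B,Y)
= 0.36·0.56·6 + 0.36·0.44·5 + 0.64·0.56·5 + 0.64·0.44·7
= 5.7648

E[P2] = 5.4048 (similar calculation)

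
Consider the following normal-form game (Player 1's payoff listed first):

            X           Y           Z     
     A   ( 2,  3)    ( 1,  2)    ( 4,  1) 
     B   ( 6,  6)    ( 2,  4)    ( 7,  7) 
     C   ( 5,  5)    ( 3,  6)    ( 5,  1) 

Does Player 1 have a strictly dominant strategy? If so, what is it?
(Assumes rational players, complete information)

No strictly dominant strategy exists for Player 1

Work:
A strategy strictly dominates another if it gives a strictly higher payoff against every opponent action. Compare each pair of P1's strategies column-by-column:
  A vs B: [2 vs 6, 1 vs 2, 4 vs 7] → A does not strictly dominate B (column X: 2 ≤ 6)
  A vs C: [2 vs 5, 1 vs 3, 4 vs 5] → A does not strictly dominate C (column X: 2 ≤ 5)
  B vs A: [6 vs 2, 2 vs 1, 7 vs 4] → B strictly dominates A
  B vs C: [6 vs 5, 2 vs 3, 7 vs 5] → B does not strictly dominate C (column Y: 2 ≤ 3)
  C vs A: [5 vs 2, 3 vs 1, 5 vs 4] → C strictly dominates A
  C vs B: [5 vs 6, 3 vs 2, 5 vs 7] → C does not strictly dominate B (column X: 5 ≤ 6)
No single strategy strictly dominates all others → no strictly dominant strategy.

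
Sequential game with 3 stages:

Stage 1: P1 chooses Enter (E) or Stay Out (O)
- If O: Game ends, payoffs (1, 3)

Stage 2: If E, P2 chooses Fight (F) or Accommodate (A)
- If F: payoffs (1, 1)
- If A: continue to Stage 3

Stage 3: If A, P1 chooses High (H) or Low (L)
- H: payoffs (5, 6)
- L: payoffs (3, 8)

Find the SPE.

SPE: (E, A, H); Outcome (5, 6)

Work:
Stage 3: P1 chooses H (5 vs 3)
Stage 2: P2: F->1, A->6 (anticipating H). Choose A
Stage 1: P1: O->1, E->5 (anticipating A, H). Choose E
SPE path: E -> A -> H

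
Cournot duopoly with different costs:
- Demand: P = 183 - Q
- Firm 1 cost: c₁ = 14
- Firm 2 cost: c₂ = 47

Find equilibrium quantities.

q₁* = 67.33, q₂* = 34.33

Work:
Reaction: q₁ = (183 - 14 - q₂)/2
Reaction: q₂ = (183 - 47 - q₁)/2
Solve simultaneously:
q₁* = (183 - 2×14 + 47)/3 = 67.33
q₂* = (183 - 2×47 + 14)/3 = 34.33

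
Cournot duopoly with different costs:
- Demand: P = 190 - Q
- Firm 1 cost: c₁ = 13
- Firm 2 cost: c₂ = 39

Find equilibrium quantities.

q₁* = 67.67, q₂* = 41.67

Work:
Reaction: q₁ = (190 - 13 - q₂)/2
Reaction: q₂ = (190 - 39 - q₁)/2
Solve simultaneously:
q₁* = (190 - 2×13 + 39)/3 = 67.67
q₂* = (190 - 2×39 + 13)/3 = 41.67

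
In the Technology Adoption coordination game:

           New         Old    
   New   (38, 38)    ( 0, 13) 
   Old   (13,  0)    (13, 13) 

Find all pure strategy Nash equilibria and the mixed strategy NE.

Pure NE: (New, New) and (Old, Old); Mixed NE: p = 0.3421, q = 0.3421

Work:
Check pure NE:
(New, New): (38, 38) - no unilateral deviation beneficial
(Old, Old): (13, 13) - no unilateral deviation beneficial
Mixed NE: P1 plays New with p = 0.3421, P2 plays New with q = 0.3421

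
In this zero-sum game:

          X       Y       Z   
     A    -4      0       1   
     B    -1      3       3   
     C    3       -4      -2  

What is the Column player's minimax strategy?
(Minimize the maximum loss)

Column should play X or Y or Z (all achieve the minimum), value = 3

Work:
Column player minimizes Row's maximum payoff:
Column X: max payoff to Row = 3
Column Y: max payoff to Row = 3
Column Z: max payoff to Row = 3
Minimum is 3, achieved by columns X, Y, Z (tied).
Each of X or Y or Z is a minimax strategy.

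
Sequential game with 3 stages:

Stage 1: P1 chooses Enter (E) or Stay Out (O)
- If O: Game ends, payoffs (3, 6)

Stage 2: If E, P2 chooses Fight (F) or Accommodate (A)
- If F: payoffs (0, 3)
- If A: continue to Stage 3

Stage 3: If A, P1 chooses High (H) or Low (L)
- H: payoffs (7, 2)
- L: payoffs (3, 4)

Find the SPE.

SPE: (O, F, H); Outcome (3, 6)

Work:
Stage 3: P1 chooses H (7 vs 3)
Stage 2: P2: F->3, A->2 (anticipating H). Choose F
Stage 1: P1: O->3, E->0 (anticipating F, H). Choose O
SPE path: O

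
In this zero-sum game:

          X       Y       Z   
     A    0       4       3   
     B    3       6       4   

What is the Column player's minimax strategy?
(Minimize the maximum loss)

Column should play X, value = 3

Work:
Column player minimizes Row's maximum payoff:
Column X: max payoff to Row = 3
Column Y: max payoff to Row = 6
Column Z: max payoff to Row = 4
Minimum is 3, achieved by column X.
Minimax strategy: X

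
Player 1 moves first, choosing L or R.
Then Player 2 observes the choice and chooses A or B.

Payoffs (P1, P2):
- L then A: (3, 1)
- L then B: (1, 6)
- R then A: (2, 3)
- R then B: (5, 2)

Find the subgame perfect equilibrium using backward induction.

P1 plays R, P2 plays B after L and A after R; Payoff (2, 3)

Work:
Backward induction:
After L: P2 chooses B → P1 gets 1
After R: P2 chooses A → P1 gets 2
P1 chooses R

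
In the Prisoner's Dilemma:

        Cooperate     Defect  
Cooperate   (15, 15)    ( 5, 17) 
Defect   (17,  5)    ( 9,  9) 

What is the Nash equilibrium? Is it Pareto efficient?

(Defect, Defect) is NE; not Pareto efficient

Work:
Defect dominates Cooperate for both players:
If P2 cooperates: Defect (17) > Cooperate (15)
If P2 defects: Defect (9) > Cooperate (5)
NE: (Defect, Defect) with payoff (9, 9)
But (Cooperate, Cooperate) = (15, 15) Pareto dominates (9, 9)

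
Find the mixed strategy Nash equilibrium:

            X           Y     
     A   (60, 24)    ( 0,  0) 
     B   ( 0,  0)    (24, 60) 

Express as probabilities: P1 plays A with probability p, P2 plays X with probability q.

p = 0.7143, q = 0.2857

Work:
Find probabilities that make opponent indifferent:
P2 chooses q to make P1 indifferent between A and B
P1 chooses p to make P2 indifferent between X and Y
Mixed NE: P1 plays (A: 0.7143, B: 0.2857), P2 plays (X: 0.2857, Y: 0.7143)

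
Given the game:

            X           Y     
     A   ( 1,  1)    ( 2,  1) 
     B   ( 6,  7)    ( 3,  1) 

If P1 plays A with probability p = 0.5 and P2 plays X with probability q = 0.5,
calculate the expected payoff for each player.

E[P1] = 3.0, E[P2] = 2.5

Work:
E[P1] = p·q·π₁(A,X) + p·(1-q)·π₁(A,Y) + (1-p)·q·π₁(B,X) + (1-p)·(1-q)·π₁(B,Y)
= 0.5·0.5·1 + 0.5·0.5·2 + 0.5·0.5·6 + 0.5·0.5·3
= 3.0

E[P2] = 2.5 (similar calculation)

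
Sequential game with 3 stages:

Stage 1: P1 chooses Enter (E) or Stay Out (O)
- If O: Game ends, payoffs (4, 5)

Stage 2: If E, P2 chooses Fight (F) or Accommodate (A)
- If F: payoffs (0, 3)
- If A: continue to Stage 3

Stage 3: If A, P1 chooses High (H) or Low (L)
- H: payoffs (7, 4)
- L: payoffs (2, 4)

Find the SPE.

SPE: (E, A, H); Outcome (7, 4)

Work:
Stage 3: P1 chooses H (7 vs 2)
Stage 2: P2: F->3, A->4 (anticipating H). Choose A
Stage 1: P1: O->4, E->7 (anticipating A, H). Choose E
SPE path: E -> A -> H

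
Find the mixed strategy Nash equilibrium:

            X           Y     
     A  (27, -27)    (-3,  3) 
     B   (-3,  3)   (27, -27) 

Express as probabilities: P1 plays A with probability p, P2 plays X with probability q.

p = 0.5, q = 0.5

Work:
Find probabilities that make opponent indifferent:
P2 chooses q to make P1 indifferent between A and B
P1 chooses p to make P2 indifferent between X and Y
Mixed NE: P1 plays (A: 0.5, B: 0.5), P2 plays (X: 0.5, Y: 0.5)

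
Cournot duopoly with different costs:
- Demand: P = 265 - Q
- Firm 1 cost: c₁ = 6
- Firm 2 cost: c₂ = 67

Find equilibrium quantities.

q₁* = 106.67, q₂* = 45.67

Work:
Reaction: q₁ = (265 - 6 - q₂)/2
Reaction: q₂ = (265 - 67 - q₁)/2
Solve simultaneously:
q₁* = (265 - 2×6 + 67)/3 = 106.67
q₂* = (265 - 2×67 + 6)/3 = 45.67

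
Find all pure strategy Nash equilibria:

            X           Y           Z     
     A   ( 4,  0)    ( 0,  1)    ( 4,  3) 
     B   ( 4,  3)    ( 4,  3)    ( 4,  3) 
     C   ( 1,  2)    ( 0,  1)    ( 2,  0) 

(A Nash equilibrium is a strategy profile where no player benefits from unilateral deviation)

Nash equilibrium: (A, Z), (B, X), (B, Y), (B, Z)

Work:
Best responses:
  P1 vs X: payoffs [4, 4, 1] → best response A/B (payoff 4)
  P1 vs Y: payoffs [0, 4, 0] → best response B (payoff 4)
  P1 vs Z: payoffs [4, 4, 2] → best response A/B (payoff 4)
  P2 vs A: payoffs [0, 1, 3] → best response Z (payoff 3)
  P2 vs B: payoffs [3, 3, 3] → best response X/Y/Z (payoff 3)
  P2 vs C: payoffs [2, 1, 0] → best response X (payoff 2)
Mutual best responses: (A,Z), (B,X), (B,Y), (B,Z) → Nash equilibria.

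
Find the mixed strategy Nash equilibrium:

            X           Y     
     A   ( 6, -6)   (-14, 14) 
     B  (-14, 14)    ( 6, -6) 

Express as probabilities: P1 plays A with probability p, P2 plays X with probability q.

p = 0.5, q = 0.5

Work:
Find probabilities that make opponent indifferent:
P2 chooses q to make P1 indifferent between A and B
P1 chooses p to make P2 indifferent between X and Y
Mixed NE: P1 plays (A: 0.5, B: 0.5), P2 plays (X: 0.5, Y: 0.5)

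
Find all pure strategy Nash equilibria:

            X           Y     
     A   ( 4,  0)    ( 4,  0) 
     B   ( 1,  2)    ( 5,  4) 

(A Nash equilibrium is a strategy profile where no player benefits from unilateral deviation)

Nash equilibrium: (A, X), (B, Y)

Work:
Best responses:
  P1 vs X: payoffs [4, 1] → best response A (payoff 4)
  P1 vs Y: payoffs [4, 5] → best response B (payoff 5)
  P2 vs A: payoffs [0, 0] → best response X/Y (payoff 0)
  P2 vs B: payoffs [2, 4] → best response Y (payoff 4)
Mutual best responses: (A,X), (B,Y) → Nash equilibria.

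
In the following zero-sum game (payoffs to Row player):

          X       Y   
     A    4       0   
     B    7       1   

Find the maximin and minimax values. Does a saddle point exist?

Maximin = 1, Minimax = 1, Saddle: True

Work:
Row minimums: [0, 1] → maximin = 1
Column maximums: [7, 1] → minimax = 1
Saddle point exists! Game value = 1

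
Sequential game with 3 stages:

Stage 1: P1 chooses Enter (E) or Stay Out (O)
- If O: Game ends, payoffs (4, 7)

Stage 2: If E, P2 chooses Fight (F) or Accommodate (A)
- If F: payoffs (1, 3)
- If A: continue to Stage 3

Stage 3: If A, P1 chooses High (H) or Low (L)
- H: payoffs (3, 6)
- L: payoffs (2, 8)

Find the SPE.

SPE: (O, A, H); Outcome (4, 7)

Work:
Stage 3: P1 chooses H (3 vs 2)
Stage 2: P2: F->3, A->6 (anticipating H). Choose A
Stage 1: P1: O->4, E->3 (anticipating A, H). Choose O
SPE path: O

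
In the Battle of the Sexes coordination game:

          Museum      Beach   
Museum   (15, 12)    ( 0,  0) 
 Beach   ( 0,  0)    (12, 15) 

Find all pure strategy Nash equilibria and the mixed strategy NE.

Pure NE: (Museum, Museum) and (Beach, Beach); Mixed NE: p = 0.5556, q = 0.4444

Work:
Check pure NE:
(Museum, Museum): (15, 12) - no unilateral deviation beneficial
(Beach, Beach): (12, 15) - no unilateral deviation beneficial
Mixed NE: P1 plays Museum with p = 0.5556, P2 plays Museum with q = 0.4444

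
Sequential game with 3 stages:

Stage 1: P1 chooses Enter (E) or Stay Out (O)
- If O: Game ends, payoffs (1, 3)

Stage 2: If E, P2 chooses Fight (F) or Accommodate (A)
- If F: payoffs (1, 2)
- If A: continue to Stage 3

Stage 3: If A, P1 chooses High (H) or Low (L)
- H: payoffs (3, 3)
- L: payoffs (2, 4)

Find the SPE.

SPE: (E, A, H); Outcome (3, 3)

Work:
Stage 3: P1 chooses H (3 vs 2)
Stage 2: P2: F->2, A->3 (anticipating H). Choose A
Stage 1: P1: O->1, E->3 (anticipating A, H). Choose E
SPE path: E -> A -> H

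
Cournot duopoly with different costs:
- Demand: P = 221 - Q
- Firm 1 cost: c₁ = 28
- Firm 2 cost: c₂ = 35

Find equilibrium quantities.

q₁* = 66.67, q₂* = 59.67

Work:
Reaction: q₁ = (221 - 28 - q₂)/2
Reaction: q₂ = (221 - 35 - q₁)/2
Solve simultaneously:
q₁* = (221 - 2×28 + 35)/3 = 66.67
q₂* = (221 - 2×35 + 28)/3 = 59.67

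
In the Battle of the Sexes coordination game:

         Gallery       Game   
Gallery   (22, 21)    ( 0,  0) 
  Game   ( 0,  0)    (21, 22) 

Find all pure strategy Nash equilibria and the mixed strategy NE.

Pure NE: (Gallery, Gallery) and (Game, Game); Mixed NE: p = 0.5116, q = 0.4884

Work:
Check pure NE:
(Gallery, Gallery): (22, 21) - no unilateral deviation beneficial
(Game, Game): (21, 22) - no unilateral deviation beneficial
Mixed NE: P1 plays Gallery with p = 0.5116, P2 plays Gallery with q = 0.4884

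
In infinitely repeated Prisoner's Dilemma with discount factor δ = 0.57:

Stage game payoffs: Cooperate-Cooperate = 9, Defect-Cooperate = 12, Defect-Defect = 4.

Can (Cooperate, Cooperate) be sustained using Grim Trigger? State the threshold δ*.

δ* = 0.375; since δ = 0.57 ≥ 0.375, cooperation can be sustained

Work:
For Grim Trigger:
Cooperate forever: 9/(1-δ)
Defect then punished: 12 + 4·δ/(1-δ)
Need: 9/(1-δ) ≥ 12 + 4·δ/(1-δ)
Solving: δ ≥ (T-R)/(T-P) = (12-9)/(12-4) = 0.375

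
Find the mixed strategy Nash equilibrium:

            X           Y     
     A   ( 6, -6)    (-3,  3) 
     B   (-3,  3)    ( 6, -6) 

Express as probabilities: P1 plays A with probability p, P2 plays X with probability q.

p = 0.5, q = 0.5

Work:
Find probabilities that make opponent indifferent:
P2 chooses q to make P1 indifferent between A and B
P1 chooses p to make P2 indifferent between X and Y
Mixed NE: P1 plays (A: 0.5, B: 0.5), P2 plays (X: 0.5, Y: 0.5)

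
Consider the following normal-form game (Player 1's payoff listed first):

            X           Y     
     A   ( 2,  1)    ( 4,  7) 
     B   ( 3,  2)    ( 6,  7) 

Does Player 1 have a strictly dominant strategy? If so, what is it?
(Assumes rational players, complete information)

Yes, Player 1's strictly dominant strategy is B

Work:
A strategy strictly dominates another if it gives a strictly higher payoff against every opponent action. Compare each pair of P1's strategies column-by-column:
  A vs B: [2 vs 3, 4 vs 6] → A does not strictly dominate B (column X: 2 ≤ 3)
  B vs A: [3 vs 2, 6 vs 4] → B strictly dominates A
B strictly dominates every other strategy → strictly dominant.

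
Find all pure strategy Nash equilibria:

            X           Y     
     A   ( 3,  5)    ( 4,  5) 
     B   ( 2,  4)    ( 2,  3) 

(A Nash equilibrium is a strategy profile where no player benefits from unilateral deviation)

Nash equilibrium: (A, X), (A, Y)

Work:
Best responses:
  P1 vs X: payoffs [3, 2] → best response A (payoff 3)
  P1 vs Y: payoffs [4, 2] → best response A (payoff 4)
  P2 vs A: payoffs [5, 5] → best response X/Y (payoff 5)
  P2 vs B: payoffs [4, 3] → best response X (payoff 4)
Mutual best responses: (A,X), (A,Y) → Nash equilibria.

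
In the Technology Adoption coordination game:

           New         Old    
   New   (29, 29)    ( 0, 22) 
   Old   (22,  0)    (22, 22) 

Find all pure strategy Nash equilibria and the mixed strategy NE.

Pure NE: (New, New) and (Old, Old); Mixed NE: p = 0.7586, q = 0.7586

Work:
Check pure NE:
(New, New): (29, 29) - no unilateral deviation beneficial
(Old, Old): (22, 22) - no unilateral deviation beneficial
Mixed NE: P1 plays New with p = 0.7586, P2 plays New with q = 0.7586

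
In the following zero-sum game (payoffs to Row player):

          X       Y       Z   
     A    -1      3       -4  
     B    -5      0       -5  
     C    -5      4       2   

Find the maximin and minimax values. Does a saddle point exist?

Maximin = -4, Minimax = -1, Saddle: False

Work:
Row minimums: [-4, -5, -5] → maximin = -4
Column maximums: [-1, 4, 2] → minimax = -1
No saddle point (maximin ≠ minimax). Mixed strategy needed.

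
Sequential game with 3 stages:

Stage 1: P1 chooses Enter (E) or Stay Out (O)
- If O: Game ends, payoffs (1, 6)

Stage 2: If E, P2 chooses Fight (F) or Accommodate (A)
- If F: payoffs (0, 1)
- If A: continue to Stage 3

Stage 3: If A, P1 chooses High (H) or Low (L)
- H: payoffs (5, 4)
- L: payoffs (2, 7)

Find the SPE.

SPE: (E, A, H); Outcome (5, 4)

Work:
Stage 3: P1 chooses H (5 vs 2)
Stage 2: P2: F->1, A->4 (anticipating H). Choose A
Stage 1: P1: O->1, E->5 (anticipating A, H). Choose E
SPE path: E -> A -> H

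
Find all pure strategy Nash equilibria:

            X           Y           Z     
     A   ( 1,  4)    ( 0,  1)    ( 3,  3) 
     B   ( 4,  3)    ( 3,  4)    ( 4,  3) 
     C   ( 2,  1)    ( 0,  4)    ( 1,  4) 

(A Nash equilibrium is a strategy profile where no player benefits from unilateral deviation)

Nash equilibrium: (B, Y)

Work:
Best responses:
  P1 vs X: payoffs [1, 4, 2] → best response B (payoff 4)
  P1 vs Y: payoffs [0, 3, 0] → best response B (payoff 3)
  P1 vs Z: payoffs [3, 4, 1] → best response B (payoff 4)
  P2 vs A: payoffs [4, 1, 3] → best response X (payoff 4)
  P2 vs B: payoffs [3, 4, 3] → best response Y (payoff 4)
  P2 vs C: payoffs [1, 4, 4] → best response Y/Z (payoff 4)
Mutual best responses: (B,Y) → Nash equilibria.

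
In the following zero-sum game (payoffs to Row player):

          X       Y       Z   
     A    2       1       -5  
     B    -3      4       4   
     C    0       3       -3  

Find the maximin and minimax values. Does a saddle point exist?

Maximin = -3, Minimax = 2, Saddle: False

Work:
Row minimums: [-5, -3, -3] → maximin = -3
Column maximums: [2, 4, 4] → minimax = 2
No saddle point (maximin ≠ minimax). Mixed strategy needed.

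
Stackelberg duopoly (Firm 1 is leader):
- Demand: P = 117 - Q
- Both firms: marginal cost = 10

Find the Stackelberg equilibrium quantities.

q₁* (leader) = 53.5, q₂* (follower) = 26.75

Work:
Follower's reaction: q₂ = (a - c - q₁)/2
Leader substitutes: π₁ = q₁·(a - q₁ - (a-c-q₁)/2 - c)
FOC: q₁* = (117 - 10)/2 = 53.50
Then: q₂* = (117 - 10 - 53.5)/2 = 26.75
Leader has first-mover advantage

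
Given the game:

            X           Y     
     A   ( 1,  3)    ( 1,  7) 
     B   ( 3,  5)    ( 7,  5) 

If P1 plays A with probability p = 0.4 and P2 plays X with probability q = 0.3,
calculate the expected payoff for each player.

E[P1] = 3.88, E[P2] = 5.32

Work:
E[P1] = p·q·π₁(A,X) + p·(1-q)·π₁(A,Y) + (1-p)·q·π₁(B,X) + (1-p)·(1-q)·π₁(B,Y)
= 0.4·0.3·1 + 0.4·0.7·1 + 0.6·0.3·3 + 0.6·0.7·7
= 3.88

E[P2] = 5.32 (similar calculation)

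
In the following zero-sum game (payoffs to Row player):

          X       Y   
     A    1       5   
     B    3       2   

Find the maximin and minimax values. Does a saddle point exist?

Maximin = 2, Minimax = 3, Saddle: False

Work:
Row minimums: [1, 2] → maximin = 2
Column maximums: [3, 5] → minimax = 3
No saddle point (maximin ≠ minimax). Mixed strategy needed.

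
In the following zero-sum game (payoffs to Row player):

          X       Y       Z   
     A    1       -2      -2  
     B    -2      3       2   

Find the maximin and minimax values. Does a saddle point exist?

Maximin = -2, Minimax = 1, Saddle: False

Work:
Row minimums: [-2, -2] → maximin = -2
Column maximums: [1, 3, 2] → minimax = 1
No saddle point (maximin ≠ minimax). Mixed strategy needed.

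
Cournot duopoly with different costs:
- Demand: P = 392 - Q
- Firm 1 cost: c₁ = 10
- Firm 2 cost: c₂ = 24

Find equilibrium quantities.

q₁* = 132.0, q₂* = 118.0

Work:
Reaction: q₁ = (392 - 10 - q₂)/2
Reaction: q₂ = (392 - 24 - q₁)/2
Solve simultaneously:
q₁* = (392 - 2×10 + 24)/3 = 132.0
q₂* = (392 - 2×24 + 10)/3 = 118.0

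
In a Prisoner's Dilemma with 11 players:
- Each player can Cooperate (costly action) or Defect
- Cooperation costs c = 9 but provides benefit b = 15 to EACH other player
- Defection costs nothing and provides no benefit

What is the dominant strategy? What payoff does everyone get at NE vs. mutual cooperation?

Dominant: Defect; NE payoff = 0; Coop payoff = 141

Work:
Defect dominates (saves cost c = 9, benefit to others is external)
NE: All defect → everyone gets 0
If all cooperate: each receives (10)×15 - 9 = 141
Social dilemma: 141 > 0 but NE gives 0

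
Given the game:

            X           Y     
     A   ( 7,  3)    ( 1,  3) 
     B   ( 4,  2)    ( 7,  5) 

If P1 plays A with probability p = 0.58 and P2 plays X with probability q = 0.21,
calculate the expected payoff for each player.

E[P1] = 3.9862, E[P2] = 3.5754

Work:
E[P1] = p·q·π₁(A,X) + p·(1-q)·π₁(A,Y) + (1-p)·q·π₁(B,X) + (1-p)·(1-q)·π₁(B,Y)
= 0.58·0.21·7 + 0.58·0.79·1 + 0.42·0.21·4 + 0.42·0.79·7
= 3.9862

E[P2] = 3.5754 (similar calculation)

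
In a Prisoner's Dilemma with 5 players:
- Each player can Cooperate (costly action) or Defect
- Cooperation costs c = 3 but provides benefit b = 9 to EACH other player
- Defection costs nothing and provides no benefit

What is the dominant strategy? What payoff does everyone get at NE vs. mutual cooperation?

Dominant: Defect; NE payoff = 0; Coop payoff = 33

Work:
Defect dominates (saves cost c = 3, benefit to others is external)
NE: All defect → everyone gets 0
If all cooperate: each receives (4)×9 - 3 = 33
Social dilemma: 33 > 0 but NE gives 0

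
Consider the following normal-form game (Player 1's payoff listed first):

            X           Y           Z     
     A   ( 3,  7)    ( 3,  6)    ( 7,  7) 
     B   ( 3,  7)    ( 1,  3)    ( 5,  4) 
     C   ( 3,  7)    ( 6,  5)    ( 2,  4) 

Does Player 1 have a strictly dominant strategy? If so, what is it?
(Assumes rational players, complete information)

No strictly dominant strategy exists for Player 1

Work:
A strategy strictly dominates another if it gives a strictly higher payoff against every opponent action. Compare each pair of P1's strategies column-by-column:
  A vs B: [3 vs 3, 3 vs 1, 7 vs 5] → A does not strictly dominate B (column X: 3 ≤ 3)
  A vs C: [3 vs 3, 3 vs 6, 7 vs 2] → A does not strictly dominate C (column X: 3 ≤ 3)
  B vs A: [3 vs 3, 1 vs 3, 5 vs 7] → B does not strictly dominate A (column X: 3 ≤ 3)
  B vs C: [3 vs 3, 1 vs 6, 5 vs 2] → B does not strictly dominate C (column X: 3 ≤ 3)
  C vs A: [3 vs 3, 6 vs 3, 2 vs 7] → C does not strictly dominate A (column X: 3 ≤ 3)
  C vs B: [3 vs 3, 6 vs 1, 2 vs 5] → C does not strictly dominate B (column X: 3 ≤ 3)
No single strategy strictly dominates all others → no strictly dominant strategy.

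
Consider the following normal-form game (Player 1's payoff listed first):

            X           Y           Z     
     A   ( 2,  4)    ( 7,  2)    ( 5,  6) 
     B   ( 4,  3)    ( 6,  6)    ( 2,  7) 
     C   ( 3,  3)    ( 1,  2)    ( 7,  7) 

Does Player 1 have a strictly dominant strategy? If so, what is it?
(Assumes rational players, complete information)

No strictly dominant strategy exists for Player 1

Work:
A strategy strictly dominates another if it gives a strictly higher payoff against every opponent action. Compare each pair of P1's strategies column-by-column:
  A vs B: [2 vs 4, 7 vs 6, 5 vs 2] → A does not strictly dominate B (column X: 2 ≤ 4)
  A vs C: [2 vs 3, 7 vs 1, 5 vs 7] → A does not strictly dominate C (column X: 2 ≤ 3)
  B vs A: [4 vs 2, 6 vs 7, 2 vs 5] → B does not strictly dominate A (column Y: 6 ≤ 7)
  B vs C: [4 vs 3, 6 vs 1, 2 vs 7] → B does not strictly dominate C (column Z: 2 ≤ 7)
  C vs A: [3 vs 2, 1 vs 7, 7 vs 5] → C does not strictly dominate A (column Y: 1 ≤ 7)
  C vs B: [3 vs 4, 1 vs 6, 7 vs 2] → C does not strictly dominate B (column X: 3 ≤ 4)
No single strategy strictly dominates all others → no strictly dominant strategy.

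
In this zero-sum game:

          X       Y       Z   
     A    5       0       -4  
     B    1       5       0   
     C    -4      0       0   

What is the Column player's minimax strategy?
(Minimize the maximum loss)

Column should play Z, value = 0

Work:
Column player minimizes Row's maximum payoff:
Column X: max payoff to Row = 5
Column Y: max payoff to Row = 5
Column Z: max payoff to Row = 0
Minimum is 0, achieved by column Z.
Minimax strategy: Z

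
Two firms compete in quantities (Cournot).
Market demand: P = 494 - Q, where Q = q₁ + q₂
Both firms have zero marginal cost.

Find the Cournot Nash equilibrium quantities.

q₁* = q₂* = 164.67; P* = 164.67

Work:
Profit: π_i = P·q_i = (a - q_i - q_j)·q_i
FOC: ∂π_i/∂q_i = a - 2q_i - q_j = 0
Reaction function: q_i = (494 - q_j)/2
Symmetry: q* = 494/3 = 164.67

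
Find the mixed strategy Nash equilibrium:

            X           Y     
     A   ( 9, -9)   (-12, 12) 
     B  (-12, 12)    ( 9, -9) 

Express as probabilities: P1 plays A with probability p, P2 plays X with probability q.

p = 0.5, q = 0.5

Work:
Find probabilities that make opponent indifferent:
P2 chooses q to make P1 indifferent between A and B
P1 chooses p to make P2 indifferent between X and Y
Mixed NE: P1 plays (A: 0.5, B: 0.5), P2 plays (X: 0.5, Y: 0.5)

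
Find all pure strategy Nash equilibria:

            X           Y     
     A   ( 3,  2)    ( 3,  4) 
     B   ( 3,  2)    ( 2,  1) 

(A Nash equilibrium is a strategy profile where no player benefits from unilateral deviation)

Nash equilibrium: (A, Y), (B, X)

Work:
Best responses:
  P1 vs X: payoffs [3, 3] → best response A/B (payoff 3)
  P1 vs Y: payoffs [3, 2] → best response A (payoff 3)
  P2 vs A: payoffs [2, 4] → best response Y (payoff 4)
  P2 vs B: payoffs [2, 1] → best response X (payoff 2)
Mutual best responses: (A,Y), (B,X) → Nash equilibria.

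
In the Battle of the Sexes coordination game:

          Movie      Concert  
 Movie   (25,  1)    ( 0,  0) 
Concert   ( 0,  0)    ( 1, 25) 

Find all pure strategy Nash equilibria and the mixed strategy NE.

Pure NE: (Movie, Movie) and (Concert, Concert); Mixed NE: p = 0.9615, q = 0.0385

Work:
Check pure NE:
(Movie, Movie): (25, 1) - no unilateral deviation beneficial
(Concert, Concert): (1, 25) - no unilateral deviation beneficial
Mixed NE: P1 plays Movie with p = 0.9615, P2 plays Movie with q = 0.0385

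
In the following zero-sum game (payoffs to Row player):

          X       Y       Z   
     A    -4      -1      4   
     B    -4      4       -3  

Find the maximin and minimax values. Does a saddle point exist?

Maximin = -4, Minimax = -4, Saddle: True

Work:
Row minimums: [-4, -4] → maximin = -4
Column maximums: [-4, 4, 4] → minimax = -4
Saddle point exists! Game value = -4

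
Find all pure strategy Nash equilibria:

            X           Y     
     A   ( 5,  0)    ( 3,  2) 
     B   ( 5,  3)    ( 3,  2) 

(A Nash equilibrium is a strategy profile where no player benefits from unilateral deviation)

Nash equilibrium: (A, Y), (B, X)

Work:
Best responses:
  P1 vs X: payoffs [5, 5] → best response A/B (payoff 5)
  P1 vs Y: payoffs [3, 3] → best response A/B (payoff 3)
  P2 vs A: payoffs [0, 2] → best response Y (payoff 2)
  P2 vs B: payoffs [3, 2] → best response X (payoff 3)
Mutual best responses: (A,Y), (B,X) → Nash equilibria.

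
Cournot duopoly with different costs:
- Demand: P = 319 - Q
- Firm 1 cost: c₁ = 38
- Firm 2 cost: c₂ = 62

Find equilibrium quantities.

q₁* = 101.67, q₂* = 77.67

Work:
Reaction: q₁ = (319 - 38 - q₂)/2
Reaction: q₂ = (319 - 62 - q₁)/2
Solve simultaneously:
q₁* = (319 - 2×38 + 62)/3 = 101.67
q₂* = (319 - 2×62 + 38)/3 = 77.67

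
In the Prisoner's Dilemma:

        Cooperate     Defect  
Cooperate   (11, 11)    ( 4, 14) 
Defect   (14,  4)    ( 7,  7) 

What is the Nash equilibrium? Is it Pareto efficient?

(Defect, Defect) is NE; not Pareto efficient

Work:
Defect dominates Cooperate for both players:
If P2 cooperates: Defect (14) > Cooperate (11)
If P2 defects: Defect (7) > Cooperate (4)
NE: (Defect, Defect) with payoff (7, 7)
But (Cooperate, Cooperate) = (11, 11) Pareto dominates (7, 7)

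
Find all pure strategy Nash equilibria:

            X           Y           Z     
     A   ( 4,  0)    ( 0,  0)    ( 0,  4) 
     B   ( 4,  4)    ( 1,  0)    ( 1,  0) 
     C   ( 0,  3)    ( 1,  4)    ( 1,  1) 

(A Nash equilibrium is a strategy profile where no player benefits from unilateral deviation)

Nash equilibrium: (B, X), (C, Y)

Work:
Best responses:
  P1 vs X: payoffs [4, 4, 0] → best response A/B (payoff 4)
  P1 vs Y: payoffs [0, 1, 1] → best response B/C (payoff 1)
  P1 vs Z: payoffs [0, 1, 1] → best response B/C (payoff 1)
  P2 vs A: payoffs [0, 0, 4] → best response Z (payoff 4)
  P2 vs B: payoffs [4, 0, 0] → best response X (payoff 4)
  P2 vs C: payoffs [3, 4, 1] → best response Y (payoff 4)
Mutual best responses: (B,X), (C,Y) → Nash equilibria.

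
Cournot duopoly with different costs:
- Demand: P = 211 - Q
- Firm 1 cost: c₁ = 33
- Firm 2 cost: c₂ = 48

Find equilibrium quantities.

q₁* = 64.33, q₂* = 49.33

Work:
Reaction: q₁ = (211 - 33 - q₂)/2
Reaction: q₂ = (211 - 48 - q₁)/2
Solve simultaneously:
q₁* = (211 - 2×33 + 48)/3 = 64.33
q₂* = (211 - 2×48 + 33)/3 = 49.33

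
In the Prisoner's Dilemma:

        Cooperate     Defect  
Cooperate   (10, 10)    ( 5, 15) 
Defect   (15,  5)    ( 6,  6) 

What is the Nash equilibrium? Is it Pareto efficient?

(Defect, Defect) is NE; not Pareto efficient

Work:
Defect dominates Cooperate for both players:
If P2 cooperates: Defect (15) > Cooperate (10)
If P2 defects: Defect (6) > Cooperate (5)
NE: (Defect, Defect) with payoff (6, 6)
But (Cooperate, Cooperate) = (10, 10) Pareto dominates (6, 6)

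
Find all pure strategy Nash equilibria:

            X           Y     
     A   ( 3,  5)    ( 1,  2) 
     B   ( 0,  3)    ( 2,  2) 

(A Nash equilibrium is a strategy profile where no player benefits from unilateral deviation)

Nash equilibrium: (A, X)

Work:
Best responses:
  P1 vs X: payoffs [3, 0] → best response A (payoff 3)
  P1 vs Y: payoffs [1, 2] → best response B (payoff 2)
  P2 vs A: payoffs [5, 2] → best response X (payoff 5)
  P2 vs B: payoffs [3, 2] → best response X (payoff 3)
Mutual best responses: (A,X) → Nash equilibria.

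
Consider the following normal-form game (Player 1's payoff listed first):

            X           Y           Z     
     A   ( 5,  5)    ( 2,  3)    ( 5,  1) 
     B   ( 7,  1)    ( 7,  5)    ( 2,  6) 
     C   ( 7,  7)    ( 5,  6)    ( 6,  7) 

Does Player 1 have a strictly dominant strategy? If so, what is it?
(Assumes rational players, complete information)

No strictly dominant strategy exists for Player 1

Work:
A strategy strictly dominates another if it gives a strictly higher payoff against every opponent action. Compare each pair of P1's strategies column-by-column:
  A vs B: [5 vs 7, 2 vs 7, 5 vs 2] → A does not strictly dominate B (column X: 5 ≤ 7)
  A vs C: [5 vs 7, 2 vs 5, 5 vs 6] → A does not strictly dominate C (column X: 5 ≤ 7)
  B vs A: [7 vs 5, 7 vs 2, 2 vs 5] → B does not strictly dominate A (column Z: 2 ≤ 5)
  B vs C: [7 vs 7, 7 vs 5, 2 vs 6] → B does not strictly dominate C (column X: 7 ≤ 7)
  C vs A: [7 vs 5, 5 vs 2, 6 vs 5] → C strictly dominates A
  C vs B: [7 vs 7, 5 vs 7, 6 vs 2] → C does not strictly dominate B (column X: 7 ≤ 7)
No single strategy strictly dominates all others → no strictly dominant strategy.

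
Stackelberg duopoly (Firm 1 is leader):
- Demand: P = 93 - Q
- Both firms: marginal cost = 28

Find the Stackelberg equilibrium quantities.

q₁* (leader) = 32.5, q₂* (follower) = 16.25

Work:
Follower's reaction: q₂ = (a - c - q₁)/2
Leader substitutes: π₁ = q₁·(a - q₁ - (a-c-q₁)/2 - c)
FOC: q₁* = (93 - 28)/2 = 32.50
Then: q₂* = (93 - 28 - 32.5)/2 = 16.25
Leader has first-mover advantage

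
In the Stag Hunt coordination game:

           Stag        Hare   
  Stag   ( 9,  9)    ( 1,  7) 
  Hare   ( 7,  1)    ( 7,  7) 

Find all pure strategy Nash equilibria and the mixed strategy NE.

Pure NE: (Stag, Stag) and (Hare, Hare); Mixed NE: p = 0.75, q = 0.75

Work:
Check pure NE:
(Stag, Stag): (9, 9) - no unilateral deviation beneficial
(Hare, Hare): (7, 7) - no unilateral deviation beneficial
Mixed NE: P1 plays Stag with p = 0.75, P2 plays Stag with q = 0.75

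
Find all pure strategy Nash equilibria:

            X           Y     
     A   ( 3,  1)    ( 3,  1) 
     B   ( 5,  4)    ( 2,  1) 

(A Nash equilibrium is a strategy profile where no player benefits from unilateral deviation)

Nash equilibrium: (A, Y), (B, X)

Work:
Best responses:
  P1 vs X: payoffs [3, 5] → best response B (payoff 5)
  P1 vs Y: payoffs [3, 2] → best response A (payoff 3)
  P2 vs A: payoffs [1, 1] → best response X/Y (payoff 1)
  P2 vs B: payoffs [4, 1] → best response X (payoff 4)
Mutual best responses: (A,Y), (B,X) → Nash equilibria.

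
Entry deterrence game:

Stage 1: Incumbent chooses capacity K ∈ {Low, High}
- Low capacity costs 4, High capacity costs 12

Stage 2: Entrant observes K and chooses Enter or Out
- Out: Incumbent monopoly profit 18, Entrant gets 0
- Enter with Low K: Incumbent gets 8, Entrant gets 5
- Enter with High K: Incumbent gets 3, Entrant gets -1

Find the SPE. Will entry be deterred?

SPE: (High, Enter|Low, Out|High); Entry deterred. Incumbent net profit = 6

Work:
After Low K: Entrant enters (5 > 0)
After High K: Entrant stays out (-1 < 0)
Incumbent: Low → 8−4=4, High → 18−12=6
Incumbent chooses High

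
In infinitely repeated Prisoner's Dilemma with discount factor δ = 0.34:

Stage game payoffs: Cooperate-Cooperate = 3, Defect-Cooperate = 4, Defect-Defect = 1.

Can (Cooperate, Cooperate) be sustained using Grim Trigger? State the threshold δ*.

δ* = 0.3333; since δ = 0.34 ≥ 0.3333, cooperation can be sustained

Work:
For Grim Trigger:
Cooperate forever: 3/(1-δ)
Defect then punished: 4 + 1·δ/(1-δ)
Need: 3/(1-δ) ≥ 4 + 1·δ/(1-δ)
Solving: δ ≥ (T-R)/(T-P) = (4-3)/(4-1) = 0.3333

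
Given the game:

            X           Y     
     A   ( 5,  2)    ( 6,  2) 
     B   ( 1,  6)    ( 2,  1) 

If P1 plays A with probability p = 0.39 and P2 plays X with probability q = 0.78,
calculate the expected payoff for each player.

E[P1] = 2.78, E[P2] = 3.769

Work:
E[P1] = p·q·π₁(A,X) + p·(1-q)·π₁(A,Y) + (1-p)·q·π₁(B,X) + (1-p)·(1-q)·π₁(B,Y)
= 0.39·0.78·5 + 0.39·0.22·6 + 0.61·0.78·1 + 0.61·0.22·2
= 2.78

E[P2] = 3.769 (similar calculation)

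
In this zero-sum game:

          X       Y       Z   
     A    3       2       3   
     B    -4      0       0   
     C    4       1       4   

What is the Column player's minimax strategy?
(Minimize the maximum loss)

Column should play Y, value = 2

Work:
Column player minimizes Row's maximum payoff:
Column X: max payoff to Row = 4
Column Y: max payoff to Row = 2
Column Z: max payoff to Row = 4
Minimum is 2, achieved by column Y.
Minimax strategy: Y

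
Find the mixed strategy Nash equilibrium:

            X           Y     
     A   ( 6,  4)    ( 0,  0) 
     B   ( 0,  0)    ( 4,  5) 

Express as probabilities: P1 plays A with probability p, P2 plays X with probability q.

p = 0.5556, q = 0.4

Work:
Find probabilities that make opponent indifferent:
P2 chooses q to make P1 indifferent between A and B
P1 chooses p to make P2 indifferent between X and Y
Mixed NE: P1 plays (A: 0.5556, B: 0.4444), P2 plays (X: 0.4, Y: 0.6)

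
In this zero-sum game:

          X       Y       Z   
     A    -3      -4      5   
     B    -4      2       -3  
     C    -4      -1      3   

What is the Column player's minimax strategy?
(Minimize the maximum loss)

Column should play X, value = -3

Work:
Column player minimizes Row's maximum payoff:
Column X: max payoff to Row = -3
Column Y: max payoff to Row = 2
Column Z: max payoff to Row = 5
Minimum is -3, achieved by column X.
Minimax strategy: X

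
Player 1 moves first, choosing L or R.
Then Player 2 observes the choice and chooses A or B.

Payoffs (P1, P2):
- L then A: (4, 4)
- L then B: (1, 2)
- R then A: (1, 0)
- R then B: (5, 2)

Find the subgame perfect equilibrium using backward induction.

P1 plays R, P2 plays A after L and B after R; Payoff (5, 2)

Work:
Backward induction:
After L: P2 chooses A → P1 gets 4
After R: P2 chooses B → P1 gets 5
P1 chooses R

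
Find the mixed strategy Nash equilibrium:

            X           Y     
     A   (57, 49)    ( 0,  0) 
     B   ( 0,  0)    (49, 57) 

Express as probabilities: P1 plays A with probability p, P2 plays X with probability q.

p = 0.5377, q = 0.4623

Work:
Find probabilities that make opponent indifferent:
P2 chooses q to make P1 indifferent between A and B
P1 chooses p to make P2 indifferent between X and Y
Mixed NE: P1 plays (A: 0.5377, B: 0.4623), P2 plays (X: 0.4623, Y: 0.5377)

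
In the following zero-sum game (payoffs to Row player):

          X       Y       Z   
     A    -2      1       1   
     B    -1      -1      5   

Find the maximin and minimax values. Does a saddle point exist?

Maximin = -1, Minimax = -1, Saddle: True

Work:
Row minimums: [-2, -1] → maximin = -1
Column maximums: [-1, 1, 5] → minimax = -1
Saddle point exists! Game value = -1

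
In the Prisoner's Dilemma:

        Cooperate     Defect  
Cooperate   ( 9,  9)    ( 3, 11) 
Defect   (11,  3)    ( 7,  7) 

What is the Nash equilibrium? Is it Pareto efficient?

(Defect, Defect) is NE; not Pareto efficient

Work:
Defect dominates Cooperate for both players:
If P2 cooperates: Defect (11) > Cooperate (9)
If P2 defects: Defect (7) > Cooperate (3)
NE: (Defect, Defect) with payoff (7, 7)
But (Cooperate, Cooperate) = (9, 9) Pareto dominates (7, 7)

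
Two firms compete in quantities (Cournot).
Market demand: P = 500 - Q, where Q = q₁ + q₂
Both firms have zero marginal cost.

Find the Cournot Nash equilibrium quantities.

q₁* = q₂* = 166.67; P* = 166.67

Work:
Profit: π_i = P·q_i = (a - q_i - q_j)·q_i
FOC: ∂π_i/∂q_i = a - 2q_i - q_j = 0
Reaction function: q_i = (500 - q_j)/2
Symmetry: q* = 500/3 = 166.67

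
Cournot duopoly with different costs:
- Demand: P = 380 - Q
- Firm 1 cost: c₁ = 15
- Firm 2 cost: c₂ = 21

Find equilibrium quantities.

q₁* = 123.67, q₂* = 117.67

Work:
Reaction: q₁ = (380 - 15 - q₂)/2
Reaction: q₂ = (380 - 21 - q₁)/2
Solve simultaneously:
q₁* = (380 - 2×15 + 21)/3 = 123.67
q₂* = (380 - 2×21 + 15)/3 = 117.67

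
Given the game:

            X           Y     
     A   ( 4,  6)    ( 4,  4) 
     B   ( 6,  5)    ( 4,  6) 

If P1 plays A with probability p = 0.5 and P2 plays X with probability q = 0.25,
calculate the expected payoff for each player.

E[P1] = 4.25, E[P2] = 5.125

Work:
E[P1] = p·q·π₁(A,X) + p·(1-q)·π₁(A,Y) + (1-p)·q·π₁(B,X) + (1-p)·(1-q)·π₁(B,Y)
= 0.5·0.25·4 + 0.5·0.75·4 + 0.5·0.25·6 + 0.5·0.75·4
= 4.25

E[P2] = 5.125 (similar calculation)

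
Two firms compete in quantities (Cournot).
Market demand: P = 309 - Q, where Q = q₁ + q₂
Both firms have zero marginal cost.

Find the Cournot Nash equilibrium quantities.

q₁* = q₂* = 103.0; P* = 103.0

Work:
Profit: π_i = P·q_i = (a - q_i - q_j)·q_i
FOC: ∂π_i/∂q_i = a - 2q_i - q_j = 0
Reaction function: q_i = (309 - q_j)/2
Symmetry: q* = 309/3 = 103.0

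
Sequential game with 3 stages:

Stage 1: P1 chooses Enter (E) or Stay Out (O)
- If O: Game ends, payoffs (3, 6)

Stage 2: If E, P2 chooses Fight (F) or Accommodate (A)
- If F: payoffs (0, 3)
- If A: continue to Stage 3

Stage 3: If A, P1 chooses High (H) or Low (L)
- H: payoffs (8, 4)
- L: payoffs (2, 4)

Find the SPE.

SPE: (E, A, H); Outcome (8, 4)

Work:
Stage 3: P1 chooses H (8 vs 2)
Stage 2: P2: F->3, A->4 (anticipating H). Choose A
Stage 1: P1: O->3, E->8 (anticipating A, H). Choose E
SPE path: E -> A -> H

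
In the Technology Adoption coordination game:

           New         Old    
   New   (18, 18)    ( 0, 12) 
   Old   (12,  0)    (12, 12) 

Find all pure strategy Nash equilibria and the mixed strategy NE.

Pure NE: (New, New) and (Old, Old); Mixed NE: p = 0.6667, q = 0.6667

Work:
Check pure NE:
(New, New): (18, 18) - no unilateral deviation beneficial
(Old, Old): (12, 12) - no unilateral deviation beneficial
Mixed NE: P1 plays New with p = 0.6667, P2 plays New with q = 0.6667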